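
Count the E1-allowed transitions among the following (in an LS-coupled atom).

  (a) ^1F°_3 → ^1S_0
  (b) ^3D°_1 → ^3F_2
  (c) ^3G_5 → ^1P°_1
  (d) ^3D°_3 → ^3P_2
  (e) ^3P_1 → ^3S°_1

3

(a) forbidden (ΔL, ΔJ fail)
(b) allowed
(c) forbidden (ΔS, ΔL, ΔJ fail)
(d) allowed
(e) allowed
Total allowed: 3 of 5.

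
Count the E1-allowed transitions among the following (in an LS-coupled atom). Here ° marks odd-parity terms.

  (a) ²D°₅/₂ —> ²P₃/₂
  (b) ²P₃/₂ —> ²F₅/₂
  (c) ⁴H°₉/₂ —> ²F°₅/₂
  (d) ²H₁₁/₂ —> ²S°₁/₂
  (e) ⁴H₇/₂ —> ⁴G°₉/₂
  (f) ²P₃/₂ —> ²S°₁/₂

(a) allowed
(b) forbidden (parity, ΔL fail)
(c) forbidden (parity, ΔS, ΔL, ΔJ fail)
(d) forbidden (ΔL, ΔJ fail)
(e) allowed
(f) allowed
Total allowed: 3 of 6.

3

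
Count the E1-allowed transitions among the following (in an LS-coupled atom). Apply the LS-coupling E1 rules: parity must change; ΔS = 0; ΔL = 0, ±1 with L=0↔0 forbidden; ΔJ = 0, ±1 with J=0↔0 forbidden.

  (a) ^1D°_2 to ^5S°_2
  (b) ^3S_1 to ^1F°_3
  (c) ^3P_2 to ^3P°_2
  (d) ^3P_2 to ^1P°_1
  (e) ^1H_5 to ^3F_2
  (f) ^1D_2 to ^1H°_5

(a) forbidden (parity, ΔS, ΔL fail)
(b) forbidden (ΔS, ΔL, ΔJ fail)
(c) allowed
(d) forbidden (ΔS fails)
(e) forbidden (parity, ΔS, ΔL, ΔJ fail)
(f) forbidden (ΔL, ΔJ fail)
Total allowed: 1 of 6.

1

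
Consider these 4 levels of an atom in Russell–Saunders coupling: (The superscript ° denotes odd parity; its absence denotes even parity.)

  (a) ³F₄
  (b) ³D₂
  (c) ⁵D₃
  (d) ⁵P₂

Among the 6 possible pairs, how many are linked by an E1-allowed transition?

(a)–(b): forbidden (parity, ΔJ).
(a)–(c): forbidden (parity, ΔS).
(a)–(d): forbidden (parity, ΔS, ΔL, ΔJ).
(b)–(c): forbidden (parity, ΔS).
(b)–(d): forbidden (parity, ΔS).
(c)–(d): forbidden (parity).
Allowed pairs: 0 of 6.

0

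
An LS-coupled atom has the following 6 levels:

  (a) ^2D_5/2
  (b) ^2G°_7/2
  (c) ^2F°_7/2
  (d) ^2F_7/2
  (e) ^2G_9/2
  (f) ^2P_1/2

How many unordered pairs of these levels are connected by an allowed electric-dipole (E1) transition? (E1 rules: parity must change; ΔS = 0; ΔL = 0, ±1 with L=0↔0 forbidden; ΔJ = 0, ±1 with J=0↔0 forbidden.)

5

(a)–(b): forbidden (ΔL).
(a)–(c): allowed.
(a)–(d): forbidden (parity).
(a)–(e): forbidden (parity, ΔL, ΔJ).
(a)–(f): forbidden (parity, ΔJ).
(b)–(c): forbidden (parity).
(b)–(d): allowed.
(b)–(e): allowed.
(b)–(f): forbidden (ΔL, ΔJ).
(c)–(d): allowed.
(c)–(e): allowed.
(c)–(f): forbidden (ΔL, ΔJ).
(d)–(e): forbidden (parity).
(d)–(f): forbidden (parity, ΔL, ΔJ).
(e)–(f): forbidden (parity, ΔL, ΔJ).
Allowed pairs: 5 of 15.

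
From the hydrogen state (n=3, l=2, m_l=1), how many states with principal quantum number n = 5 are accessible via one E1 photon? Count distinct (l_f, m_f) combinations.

E1 requires Δl = ±1, so l_f ∈ {1, 3}; with 0 ≤ l_f ≤ n_f−1 = 4, the allowed l_f values are {1, 3}.
For l_f = 1: m_f ∈ {m_i−1, m_i, m_i+1} ∩ [−1, 1] = {0, 1} → 2 states.
For l_f = 3: m_f ∈ {m_i−1, m_i, m_i+1} ∩ [−3, 3] = {0, 1, 2} → 3 states.
Total: 5.

5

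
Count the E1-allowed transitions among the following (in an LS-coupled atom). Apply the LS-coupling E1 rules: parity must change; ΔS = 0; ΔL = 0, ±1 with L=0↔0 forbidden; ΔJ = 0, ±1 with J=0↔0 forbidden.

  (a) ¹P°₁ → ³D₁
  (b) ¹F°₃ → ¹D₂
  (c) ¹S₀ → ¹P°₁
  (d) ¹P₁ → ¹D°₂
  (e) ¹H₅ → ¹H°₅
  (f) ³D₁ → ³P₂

4

(a) forbidden (ΔS fails)
(b) allowed
(c) allowed
(d) allowed
(e) allowed
(f) forbidden (parity fails)
Total allowed: 4 of 6.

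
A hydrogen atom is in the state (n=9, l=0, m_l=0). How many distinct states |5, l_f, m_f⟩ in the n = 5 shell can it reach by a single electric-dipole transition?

3

E1 requires Δl = ±1, so l_f ∈ {-1, 1}; with 0 ≤ l_f ≤ n_f−1 = 4, the allowed l_f values are {1}.
For l_f = 1: m_f ∈ {m_i−1, m_i, m_i+1} ∩ [−1, 1] = {-1, 0, 1} → 3 states.
Total: 3.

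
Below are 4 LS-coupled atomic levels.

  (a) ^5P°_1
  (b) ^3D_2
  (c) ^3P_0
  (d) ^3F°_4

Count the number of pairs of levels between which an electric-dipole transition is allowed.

0

(a)–(b): forbidden (ΔS).
(a)–(c): forbidden (ΔS).
(a)–(d): forbidden (parity, ΔS, ΔL, ΔJ).
(b)–(c): forbidden (parity, ΔJ).
(b)–(d): forbidden (ΔJ).
(c)–(d): forbidden (ΔL, ΔJ).
Allowed pairs: 0 of 6.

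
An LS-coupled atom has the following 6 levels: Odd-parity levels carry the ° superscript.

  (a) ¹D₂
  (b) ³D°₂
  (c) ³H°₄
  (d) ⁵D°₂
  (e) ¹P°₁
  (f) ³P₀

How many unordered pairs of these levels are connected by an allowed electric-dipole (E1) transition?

1

(a)–(b): forbidden (ΔS).
(a)–(c): forbidden (ΔS, ΔL, ΔJ).
(a)–(d): forbidden (ΔS).
(a)–(e): allowed.
(a)–(f): forbidden (parity, ΔS, ΔJ).
(b)–(c): forbidden (parity, ΔL, ΔJ).
(b)–(d): forbidden (parity, ΔS).
(b)–(e): forbidden (parity, ΔS).
(b)–(f): forbidden (ΔJ).
(c)–(d): forbidden (parity, ΔS, ΔL, ΔJ).
(c)–(e): forbidden (parity, ΔS, ΔL, ΔJ).
(c)–(f): forbidden (ΔL, ΔJ).
(d)–(e): forbidden (parity, ΔS).
(d)–(f): forbidden (ΔS, ΔJ).
(e)–(f): forbidden (ΔS).
Allowed pairs: 1 of 15.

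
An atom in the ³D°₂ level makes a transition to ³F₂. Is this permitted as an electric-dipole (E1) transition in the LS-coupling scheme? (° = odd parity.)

allowed

Reading off the term symbols: S 1→1, L 2→3, J 2→2, parity odd→even.
Parity must change: odd → even — ok.
ΔS = 0: S: 1 → 1 — ok.
ΔL = 0, ±1 (not L=0↔0): L: 2 → 3, ΔL = +1 — ok.
ΔJ = 0, ±1 (not J=0↔0): J: 2 → 2, ΔJ = +0 — ok.
All four E1 rules are satisfied.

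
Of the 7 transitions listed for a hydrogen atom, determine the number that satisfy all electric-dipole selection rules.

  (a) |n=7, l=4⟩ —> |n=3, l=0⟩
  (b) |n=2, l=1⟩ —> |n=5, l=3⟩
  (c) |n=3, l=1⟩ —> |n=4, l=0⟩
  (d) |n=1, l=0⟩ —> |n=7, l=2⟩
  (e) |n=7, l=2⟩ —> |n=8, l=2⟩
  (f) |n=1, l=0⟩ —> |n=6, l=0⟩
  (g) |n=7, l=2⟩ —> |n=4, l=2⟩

(a) forbidden — Δl = -4 (E1 requires Δl = ±1)
(b) forbidden — Δl = +2 (E1 requires Δl = ±1)
(c) allowed
(d) forbidden — Δl = +2 (E1 requires Δl = ±1)
(e) forbidden — Δl = +0 (E1 requires Δl = ±1)
(f) forbidden — Δl = +0 (E1 requires Δl = ±1)
(g) forbidden — Δl = +0 (E1 requires Δl = ±1)
Total allowed: 1 of 7.

1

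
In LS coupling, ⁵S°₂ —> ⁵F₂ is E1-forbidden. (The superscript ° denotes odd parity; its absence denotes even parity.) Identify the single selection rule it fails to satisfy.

the ΔL = 0, ±1 rule

Reading off the term symbols: S 2→2, L 0→3, J 2→2, parity odd→even.
ΔJ = 0, ±1 (not J=0↔0): J: 2 → 2, ΔJ = +0 — ✓.
ΔS = 0: S: 2 → 2 — ✓.
ΔL = 0, ±1 (not L=0↔0): L: 0 → 3, ΔL = +3 — ✗.
Parity must change: odd → even — ✓.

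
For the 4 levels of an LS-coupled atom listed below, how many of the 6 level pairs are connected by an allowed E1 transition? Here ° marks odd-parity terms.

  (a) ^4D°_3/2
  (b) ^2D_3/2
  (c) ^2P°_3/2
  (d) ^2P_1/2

(a)–(b): forbidden (ΔS).
(a)–(c): forbidden (parity, ΔS).
(a)–(d): forbidden (ΔS).
(b)–(c): allowed.
(b)–(d): forbidden (parity).
(c)–(d): allowed.
Allowed pairs: 2 of 6.

2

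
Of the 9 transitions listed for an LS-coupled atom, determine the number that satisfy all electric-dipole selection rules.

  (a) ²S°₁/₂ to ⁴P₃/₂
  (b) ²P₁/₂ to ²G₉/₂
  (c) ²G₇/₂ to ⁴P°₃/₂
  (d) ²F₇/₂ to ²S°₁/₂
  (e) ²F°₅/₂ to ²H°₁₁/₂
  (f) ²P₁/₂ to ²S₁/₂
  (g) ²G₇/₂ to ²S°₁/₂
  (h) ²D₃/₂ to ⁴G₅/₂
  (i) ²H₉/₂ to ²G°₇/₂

1

(a) forbidden (ΔS fails)
(b) forbidden (parity, ΔL, ΔJ fail)
(c) forbidden (ΔS, ΔL, ΔJ fail)
(d) forbidden (ΔL, ΔJ fail)
(e) forbidden (parity, ΔL, ΔJ fail)
(f) forbidden (parity fails)
(g) forbidden (ΔL, ΔJ fail)
(h) forbidden (parity, ΔS, ΔL fail)
(i) allowed
Total allowed: 1 of 9.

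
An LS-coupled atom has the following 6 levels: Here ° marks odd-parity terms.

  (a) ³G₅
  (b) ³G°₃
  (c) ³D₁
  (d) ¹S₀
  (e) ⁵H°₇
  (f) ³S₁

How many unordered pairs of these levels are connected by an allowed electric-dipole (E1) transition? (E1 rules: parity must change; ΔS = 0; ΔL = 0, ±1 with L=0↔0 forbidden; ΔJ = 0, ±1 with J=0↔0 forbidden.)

0

(a)–(b): forbidden (ΔJ).
(a)–(c): forbidden (parity, ΔL, ΔJ).
(a)–(d): forbidden (parity, ΔS, ΔL, ΔJ).
(a)–(e): forbidden (ΔS, ΔJ).
(a)–(f): forbidden (parity, ΔL, ΔJ).
(b)–(c): forbidden (ΔL, ΔJ).
(b)–(d): forbidden (ΔS, ΔL, ΔJ).
(b)–(e): forbidden (parity, ΔS, ΔJ).
(b)–(f): forbidden (ΔL, ΔJ).
(c)–(d): forbidden (parity, ΔS, ΔL).
(c)–(e): forbidden (ΔS, ΔL, ΔJ).
(c)–(f): forbidden (parity, ΔL).
(d)–(e): forbidden (ΔS, ΔL, ΔJ).
(d)–(f): forbidden (parity, ΔS, ΔL).
(e)–(f): forbidden (ΔS, ΔL, ΔJ).
Allowed pairs: 0 of 15.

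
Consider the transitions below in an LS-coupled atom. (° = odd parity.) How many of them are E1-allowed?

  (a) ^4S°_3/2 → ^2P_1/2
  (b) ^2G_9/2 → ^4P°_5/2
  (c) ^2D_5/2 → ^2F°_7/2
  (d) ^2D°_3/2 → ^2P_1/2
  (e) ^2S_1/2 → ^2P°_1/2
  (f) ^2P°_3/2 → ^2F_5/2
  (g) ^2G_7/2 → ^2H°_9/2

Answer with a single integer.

(a) forbidden (ΔS fails)
(b) forbidden (ΔS, ΔL, ΔJ fail)
(c) allowed
(d) allowed
(e) allowed
(f) forbidden (ΔL fails)
(g) allowed
Total allowed: 4 of 7.

4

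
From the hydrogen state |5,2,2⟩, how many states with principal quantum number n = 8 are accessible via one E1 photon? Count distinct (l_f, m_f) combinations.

4

E1 requires Δl = ±1, so l_f ∈ {1, 3}; with 0 ≤ l_f ≤ n_f−1 = 7, the allowed l_f values are {1, 3}.
For l_f = 1: m_f ∈ {m_i−1, m_i, m_i+1} ∩ [−1, 1] = {1} → 1 state.
For l_f = 3: m_f ∈ {m_i−1, m_i, m_i+1} ∩ [−3, 3] = {1, 2, 3} → 3 states.
Total: 4.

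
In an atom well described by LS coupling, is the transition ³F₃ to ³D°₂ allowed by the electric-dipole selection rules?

Parity must change: even → odd — ok.
ΔS = 0: S: 1 → 1 — ok.
ΔL = 0, ±1 (not L=0↔0): L: 3 → 2, ΔL = -1 — ok.
ΔJ = 0, ±1 (not J=0↔0): J: 3 → 2, ΔJ = -1 — ok.
All four E1 rules are satisfied.

allowed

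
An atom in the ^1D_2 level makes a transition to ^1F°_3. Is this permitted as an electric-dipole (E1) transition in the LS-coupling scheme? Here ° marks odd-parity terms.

Initial level: S=0, L=2, J=2, parity even. Final level: S=0, L=3, J=3, parity odd.
Parity must change: even → odd — satisfied.
ΔS = 0: S: 0 → 0 — satisfied.
ΔL = 0, ±1 (not L=0↔0): L: 2 → 3, ΔL = +1 — satisfied.
ΔJ = 0, ±1 (not J=0↔0): J: 2 → 3, ΔJ = +1 — satisfied.
All four E1 rules are satisfied.

allowed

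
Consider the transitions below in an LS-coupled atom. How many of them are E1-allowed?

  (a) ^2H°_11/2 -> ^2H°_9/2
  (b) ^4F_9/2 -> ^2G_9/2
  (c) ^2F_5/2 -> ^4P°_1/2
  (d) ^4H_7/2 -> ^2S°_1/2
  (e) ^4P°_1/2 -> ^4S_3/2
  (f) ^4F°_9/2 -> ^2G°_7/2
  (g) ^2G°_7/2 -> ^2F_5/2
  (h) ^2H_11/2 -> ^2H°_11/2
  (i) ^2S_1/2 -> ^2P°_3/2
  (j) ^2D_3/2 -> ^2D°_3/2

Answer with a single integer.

(a) forbidden (parity fails)
(b) forbidden (parity, ΔS fail)
(c) forbidden (ΔS, ΔL, ΔJ fail)
(d) forbidden (ΔS, ΔL, ΔJ fail)
(e) allowed
(f) forbidden (parity, ΔS fail)
(g) allowed
(h) allowed
(i) allowed
(j) allowed
Total allowed: 5 of 10.

5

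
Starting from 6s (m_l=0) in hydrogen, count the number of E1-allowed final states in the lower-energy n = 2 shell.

3

E1 requires Δl = ±1, so l_f ∈ {-1, 1}; with 0 ≤ l_f ≤ n_f−1 = 1, the allowed l_f values are {1}.
For l_f = 1: m_f ∈ {m_i−1, m_i, m_i+1} ∩ [−1, 1] = {-1, 0, 1} → 3 states.
Total: 3.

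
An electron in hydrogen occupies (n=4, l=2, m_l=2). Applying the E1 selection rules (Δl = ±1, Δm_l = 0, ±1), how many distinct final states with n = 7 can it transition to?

E1 requires Δl = ±1, so l_f ∈ {1, 3}; with 0 ≤ l_f ≤ n_f−1 = 6, the allowed l_f values are {1, 3}.
For l_f = 1: m_f ∈ {m_i−1, m_i, m_i+1} ∩ [−1, 1] = {1} → 1 state.
For l_f = 3: m_f ∈ {m_i−1, m_i, m_i+1} ∩ [−3, 3] = {1, 2, 3} → 3 states.
Total: 4.

4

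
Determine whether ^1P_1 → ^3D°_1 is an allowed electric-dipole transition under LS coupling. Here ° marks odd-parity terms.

forbidden

Initial level: S=0, L=1, J=1, parity even. Final level: S=1, L=2, J=1, parity odd.
Parity must change: even → odd — satisfied.
ΔS = 0: S: 0 → 1 — violated.
ΔL = 0, ±1 (not L=0↔0): L: 1 → 2, ΔL = +1 — satisfied.
ΔJ = 0, ±1 (not J=0↔0): J: 1 → 1, ΔJ = +0 — satisfied.
Rule(s) violated: ΔS.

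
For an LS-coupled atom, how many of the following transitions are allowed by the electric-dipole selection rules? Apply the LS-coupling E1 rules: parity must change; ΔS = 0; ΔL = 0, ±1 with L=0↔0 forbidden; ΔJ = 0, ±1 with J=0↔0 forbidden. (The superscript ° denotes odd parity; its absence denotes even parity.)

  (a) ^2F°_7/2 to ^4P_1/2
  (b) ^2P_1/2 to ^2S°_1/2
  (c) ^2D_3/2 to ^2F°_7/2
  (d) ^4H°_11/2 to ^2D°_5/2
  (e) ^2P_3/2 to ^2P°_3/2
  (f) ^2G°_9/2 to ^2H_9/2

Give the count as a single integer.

(a) forbidden (ΔS, ΔL, ΔJ fail)
(b) allowed
(c) forbidden (ΔJ fails)
(d) forbidden (parity, ΔS, ΔL, ΔJ fail)
(e) allowed
(f) allowed
Total allowed: 3 of 6.

3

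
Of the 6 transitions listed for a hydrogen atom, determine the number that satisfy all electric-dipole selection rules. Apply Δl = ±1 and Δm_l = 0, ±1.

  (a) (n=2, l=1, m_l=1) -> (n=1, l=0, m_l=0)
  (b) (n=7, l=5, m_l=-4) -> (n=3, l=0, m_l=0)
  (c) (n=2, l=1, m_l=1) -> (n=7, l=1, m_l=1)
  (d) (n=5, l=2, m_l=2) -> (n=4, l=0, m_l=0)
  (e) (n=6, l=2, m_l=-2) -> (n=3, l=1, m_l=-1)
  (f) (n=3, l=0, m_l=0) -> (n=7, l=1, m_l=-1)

(a) allowed
(b) forbidden — Δl = -5 (E1 requires Δl = ±1); Δm_l = +4 (E1 requires Δm_l = 0, ±1)
(c) forbidden — Δl = +0 (E1 requires Δl = ±1)
(d) forbidden — Δl = -2 (E1 requires Δl = ±1); Δm_l = -2 (E1 requires Δm_l = 0, ±1)
(e) allowed
(f) allowed
Total allowed: 3 of 6.

3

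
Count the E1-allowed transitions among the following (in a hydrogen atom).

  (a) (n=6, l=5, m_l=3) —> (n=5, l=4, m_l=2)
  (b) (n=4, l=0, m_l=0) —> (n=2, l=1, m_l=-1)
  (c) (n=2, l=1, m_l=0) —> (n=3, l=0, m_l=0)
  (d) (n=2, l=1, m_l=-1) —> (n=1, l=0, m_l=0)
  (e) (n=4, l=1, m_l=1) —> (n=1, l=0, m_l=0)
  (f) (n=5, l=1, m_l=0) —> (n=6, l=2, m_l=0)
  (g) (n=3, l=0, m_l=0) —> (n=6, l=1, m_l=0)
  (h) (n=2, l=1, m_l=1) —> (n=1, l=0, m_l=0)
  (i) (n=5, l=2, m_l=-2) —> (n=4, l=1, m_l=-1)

9

(a) allowed
(b) allowed
(c) allowed
(d) allowed
(e) allowed
(f) allowed
(g) allowed
(h) allowed
(i) allowed
Total allowed: 9 of 9.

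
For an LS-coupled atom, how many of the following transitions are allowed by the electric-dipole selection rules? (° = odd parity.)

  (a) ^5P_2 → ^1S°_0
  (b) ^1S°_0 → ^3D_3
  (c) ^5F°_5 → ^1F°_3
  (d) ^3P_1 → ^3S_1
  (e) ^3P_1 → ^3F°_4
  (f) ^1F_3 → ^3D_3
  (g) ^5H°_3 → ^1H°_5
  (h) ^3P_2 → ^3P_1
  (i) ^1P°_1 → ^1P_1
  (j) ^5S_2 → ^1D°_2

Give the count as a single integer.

(a) forbidden (ΔS, ΔJ fail)
(b) forbidden (ΔS, ΔL, ΔJ fail)
(c) forbidden (parity, ΔS, ΔJ fail)
(d) forbidden (parity fails)
(e) forbidden (ΔL, ΔJ fail)
(f) forbidden (parity, ΔS fail)
(g) forbidden (parity, ΔS, ΔJ fail)
(h) forbidden (parity fails)
(i) allowed
(j) forbidden (ΔS, ΔL fail)
Total allowed: 1 of 10.

1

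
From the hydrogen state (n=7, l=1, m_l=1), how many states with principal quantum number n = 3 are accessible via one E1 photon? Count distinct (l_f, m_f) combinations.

4

E1 requires Δl = ±1, so l_f ∈ {0, 2}; with 0 ≤ l_f ≤ n_f−1 = 2, the allowed l_f values are {0, 2}.
For l_f = 0: m_f ∈ {m_i−1, m_i, m_i+1} ∩ [−0, 0] = {0} → 1 state.
For l_f = 2: m_f ∈ {m_i−1, m_i, m_i+1} ∩ [−2, 2] = {0, 1, 2} → 3 states.
Total: 4.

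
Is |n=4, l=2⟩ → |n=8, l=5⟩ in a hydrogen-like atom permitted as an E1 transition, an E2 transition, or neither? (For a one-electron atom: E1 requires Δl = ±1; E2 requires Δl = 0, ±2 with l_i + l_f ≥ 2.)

neither

Δl = 5 − 2 = +3; l_i + l_f = 7.
E1 (Δl = ±1): not satisfied.
E2 (Δl = 0,±2, l_i+l_f ≥ 2): not satisfied.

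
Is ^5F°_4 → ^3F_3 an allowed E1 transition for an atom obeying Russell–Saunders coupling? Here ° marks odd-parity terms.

forbidden

Initial level: S=2, L=3, J=4, parity odd. Final level: S=1, L=3, J=3, parity even.
Parity must change: odd → even — ✓.
ΔS = 0: S: 2 → 1 — ✗.
ΔL = 0, ±1 (not L=0↔0): L: 3 → 3, ΔL = +0 — ✓.
ΔJ = 0, ±1 (not J=0↔0): J: 4 → 3, ΔJ = -1 — ✓.
Rule(s) violated: ΔS.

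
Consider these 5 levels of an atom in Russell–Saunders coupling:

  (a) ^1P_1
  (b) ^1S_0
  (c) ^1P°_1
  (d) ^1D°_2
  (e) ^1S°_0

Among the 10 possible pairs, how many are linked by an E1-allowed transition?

4

(a)–(b): forbidden (parity).
(a)–(c): allowed.
(a)–(d): allowed.
(a)–(e): allowed.
(b)–(c): allowed.
(b)–(d): forbidden (ΔL, ΔJ).
(b)–(e): forbidden (ΔL, ΔJ).
(c)–(d): forbidden (parity).
(c)–(e): forbidden (parity).
(d)–(e): forbidden (parity, ΔL, ΔJ).
Allowed pairs: 4 of 10.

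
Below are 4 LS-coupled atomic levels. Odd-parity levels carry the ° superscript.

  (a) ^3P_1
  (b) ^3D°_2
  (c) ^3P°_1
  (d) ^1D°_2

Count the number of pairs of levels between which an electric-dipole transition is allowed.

(a)–(b): allowed.
(a)–(c): allowed.
(a)–(d): forbidden (ΔS).
(b)–(c): forbidden (parity).
(b)–(d): forbidden (parity, ΔS).
(c)–(d): forbidden (parity, ΔS).
Allowed pairs: 2 of 6.

2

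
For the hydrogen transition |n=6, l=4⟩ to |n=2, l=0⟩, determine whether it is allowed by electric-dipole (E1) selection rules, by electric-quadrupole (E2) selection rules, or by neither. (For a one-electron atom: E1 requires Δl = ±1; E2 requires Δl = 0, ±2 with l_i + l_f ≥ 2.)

neither

Δl = 0 − 4 = -4; l_i + l_f = 4.
E1 (Δl = ±1): not satisfied.
E2 (Δl = 0,±2, l_i+l_f ≥ 2): not satisfied.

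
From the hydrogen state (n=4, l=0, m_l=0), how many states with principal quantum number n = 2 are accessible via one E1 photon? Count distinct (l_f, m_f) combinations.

E1 requires Δl = ±1, so l_f ∈ {-1, 1}; with 0 ≤ l_f ≤ n_f−1 = 1, the allowed l_f values are {1}.
For l_f = 1: m_f ∈ {m_i−1, m_i, m_i+1} ∩ [−1, 1] = {-1, 0, 1} → 3 states.
Total: 3.

3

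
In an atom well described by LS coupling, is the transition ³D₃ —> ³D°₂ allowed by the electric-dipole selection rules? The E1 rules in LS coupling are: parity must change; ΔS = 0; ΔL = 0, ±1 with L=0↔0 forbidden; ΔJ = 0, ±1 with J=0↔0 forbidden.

Initial level: S=1, L=2, J=3, parity even. Final level: S=1, L=2, J=2, parity odd.
Parity must change: even → odd — ✓.
ΔS = 0: S: 1 → 1 — ✓.
ΔL = 0, ±1 (not L=0↔0): L: 2 → 2, ΔL = +0 — ✓.
ΔJ = 0, ±1 (not J=0↔0): J: 3 → 2, ΔJ = -1 — ✓.
All four E1 rules are satisfied.

allowed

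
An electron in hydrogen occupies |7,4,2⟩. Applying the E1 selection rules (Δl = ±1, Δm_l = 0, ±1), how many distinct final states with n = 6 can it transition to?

6

E1 requires Δl = ±1, so l_f ∈ {3, 5}; with 0 ≤ l_f ≤ n_f−1 = 5, the allowed l_f values are {3, 5}.
For l_f = 3: m_f ∈ {m_i−1, m_i, m_i+1} ∩ [−3, 3] = {1, 2, 3} → 3 states.
For l_f = 5: m_f ∈ {m_i−1, m_i, m_i+1} ∩ [−5, 5] = {1, 2, 3} → 3 states.
Total: 6.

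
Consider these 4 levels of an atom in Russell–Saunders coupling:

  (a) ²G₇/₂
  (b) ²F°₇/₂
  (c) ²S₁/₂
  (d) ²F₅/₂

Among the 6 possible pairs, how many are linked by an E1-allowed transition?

2

(a)–(b): allowed.
(a)–(c): forbidden (parity, ΔL, ΔJ).
(a)–(d): forbidden (parity).
(b)–(c): forbidden (ΔL, ΔJ).
(b)–(d): allowed.
(c)–(d): forbidden (parity, ΔL, ΔJ).
Allowed pairs: 2 of 6.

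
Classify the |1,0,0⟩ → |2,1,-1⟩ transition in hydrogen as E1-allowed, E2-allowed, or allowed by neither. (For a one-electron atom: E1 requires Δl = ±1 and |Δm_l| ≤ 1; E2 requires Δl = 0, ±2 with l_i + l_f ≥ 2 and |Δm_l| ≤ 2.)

Δl = 1 − 0 = +1; l_i + l_f = 1.
Δm_l = -1.
E1 (Δl = ±1, |Δm_l| ≤ 1): satisfied.
E2 (Δl = 0,±2, l_i+l_f ≥ 2, |Δm_l| ≤ 2): not satisfied.

E1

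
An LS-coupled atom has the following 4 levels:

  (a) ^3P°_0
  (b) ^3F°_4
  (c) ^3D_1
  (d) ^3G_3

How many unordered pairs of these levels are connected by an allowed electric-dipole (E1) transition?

2

(a)–(b): forbidden (parity, ΔL, ΔJ).
(a)–(c): allowed.
(a)–(d): forbidden (ΔL, ΔJ).
(b)–(c): forbidden (ΔJ).
(b)–(d): allowed.
(c)–(d): forbidden (parity, ΔL, ΔJ).
Allowed pairs: 2 of 6.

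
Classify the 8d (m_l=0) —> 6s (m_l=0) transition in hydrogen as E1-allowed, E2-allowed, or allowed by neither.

Δl = 0 − 2 = -2; l_i + l_f = 2.
Δm_l = +0.
E1 (Δl = ±1, |Δm_l| ≤ 1): not satisfied.
E2 (Δl = 0,±2, l_i+l_f ≥ 2, |Δm_l| ≤ 2): satisfied.

E2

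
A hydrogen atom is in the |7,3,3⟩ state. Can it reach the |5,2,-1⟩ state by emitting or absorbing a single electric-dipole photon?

forbidden

Δl = 2 − 3 = -1; the E1 rule Δl = ±1 is satisfied.
Δm_l = -1 − (3) = -4. E1 requires Δm_l = 0, ±1: violated.
The transition is electric-dipole forbidden.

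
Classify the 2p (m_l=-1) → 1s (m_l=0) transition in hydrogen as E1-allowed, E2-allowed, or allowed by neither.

E1

Δl = 0 − 1 = -1; l_i + l_f = 1.
Δm_l = +1.
E1 (Δl = ±1, |Δm_l| ≤ 1): satisfied.
E2 (Δl = 0,±2, l_i+l_f ≥ 2, |Δm_l| ≤ 2): not satisfied.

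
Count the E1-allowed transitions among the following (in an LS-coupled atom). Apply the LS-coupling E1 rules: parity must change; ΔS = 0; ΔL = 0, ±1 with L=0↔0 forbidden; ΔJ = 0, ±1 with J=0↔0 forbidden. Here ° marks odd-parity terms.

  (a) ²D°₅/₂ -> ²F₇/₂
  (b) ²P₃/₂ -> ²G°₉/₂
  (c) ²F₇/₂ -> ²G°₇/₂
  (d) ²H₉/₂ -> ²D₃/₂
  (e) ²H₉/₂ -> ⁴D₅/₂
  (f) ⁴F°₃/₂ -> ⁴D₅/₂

3

(a) allowed
(b) forbidden (ΔL, ΔJ fail)
(c) allowed
(d) forbidden (parity, ΔL, ΔJ fail)
(e) forbidden (parity, ΔS, ΔL, ΔJ fail)
(f) allowed
Total allowed: 3 of 6.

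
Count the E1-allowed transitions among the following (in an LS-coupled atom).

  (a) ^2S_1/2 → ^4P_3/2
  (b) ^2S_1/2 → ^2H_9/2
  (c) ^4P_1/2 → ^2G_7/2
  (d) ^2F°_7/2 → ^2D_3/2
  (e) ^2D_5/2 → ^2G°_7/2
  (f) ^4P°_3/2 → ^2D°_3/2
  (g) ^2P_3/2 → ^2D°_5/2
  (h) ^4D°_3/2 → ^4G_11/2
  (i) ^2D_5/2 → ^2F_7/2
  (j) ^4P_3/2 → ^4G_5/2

1

(a) forbidden (parity, ΔS fail)
(b) forbidden (parity, ΔL, ΔJ fail)
(c) forbidden (parity, ΔS, ΔL, ΔJ fail)
(d) forbidden (ΔJ fails)
(e) forbidden (ΔL fails)
(f) forbidden (parity, ΔS fail)
(g) allowed
(h) forbidden (ΔL, ΔJ fail)
(i) forbidden (parity fails)
(j) forbidden (parity, ΔL fail)
Total allowed: 1 of 10.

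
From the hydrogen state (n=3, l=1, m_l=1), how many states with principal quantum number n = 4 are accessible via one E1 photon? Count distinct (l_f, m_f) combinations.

E1 requires Δl = ±1, so l_f ∈ {0, 2}; with 0 ≤ l_f ≤ n_f−1 = 3, the allowed l_f values are {0, 2}.
For l_f = 0: m_f ∈ {m_i−1, m_i, m_i+1} ∩ [−0, 0] = {0} → 1 state.
For l_f = 2: m_f ∈ {m_i−1, m_i, m_i+1} ∩ [−2, 2] = {0, 1, 2} → 3 states.
Total: 4.

4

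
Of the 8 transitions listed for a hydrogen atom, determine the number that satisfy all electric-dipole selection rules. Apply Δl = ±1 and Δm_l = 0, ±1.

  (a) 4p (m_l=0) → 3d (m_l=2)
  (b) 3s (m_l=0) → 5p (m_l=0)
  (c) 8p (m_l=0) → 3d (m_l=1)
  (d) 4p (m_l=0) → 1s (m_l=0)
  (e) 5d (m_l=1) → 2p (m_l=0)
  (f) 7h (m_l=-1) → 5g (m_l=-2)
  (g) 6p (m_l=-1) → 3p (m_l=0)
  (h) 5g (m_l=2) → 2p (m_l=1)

(a) forbidden — Δm_l = +2 (E1 requires Δm_l = 0, ±1)
(b) allowed
(c) allowed
(d) allowed
(e) allowed
(f) allowed
(g) forbidden — Δl = +0 (E1 requires Δl = ±1)
(h) forbidden — Δl = -3 (E1 requires Δl = ±1)
Total allowed: 5 of 8.

5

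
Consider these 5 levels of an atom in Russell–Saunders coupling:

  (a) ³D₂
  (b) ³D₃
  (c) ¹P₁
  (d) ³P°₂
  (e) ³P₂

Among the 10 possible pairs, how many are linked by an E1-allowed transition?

3

(a)–(b): forbidden (parity).
(a)–(c): forbidden (parity, ΔS).
(a)–(d): allowed.
(a)–(e): forbidden (parity).
(b)–(c): forbidden (parity, ΔS, ΔJ).
(b)–(d): allowed.
(b)–(e): forbidden (parity).
(c)–(d): forbidden (ΔS).
(c)–(e): forbidden (parity, ΔS).
(d)–(e): allowed.
Allowed pairs: 3 of 10.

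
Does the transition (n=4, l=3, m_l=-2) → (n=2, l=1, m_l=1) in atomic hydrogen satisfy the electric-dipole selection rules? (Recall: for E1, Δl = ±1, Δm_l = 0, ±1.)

forbidden

l: 3 → 1 (Δl = -2). Δl = ±1 fails.
Δm_l = 1 − (-2) = +3. E1 requires Δm_l = 0, ±1: fails.
The transition is electric-dipole forbidden.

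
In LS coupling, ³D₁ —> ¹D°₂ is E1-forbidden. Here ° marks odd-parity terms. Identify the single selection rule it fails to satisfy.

Initial level: S=1, L=2, J=1, parity even. Final level: S=0, L=2, J=2, parity odd.
Parity must change: even → odd — ok.
ΔS = 0: S: 1 → 0 — fails.
ΔL = 0, ±1 (not L=0↔0): L: 2 → 2, ΔL = +0 — ok.
ΔJ = 0, ±1 (not J=0↔0): J: 1 → 2, ΔJ = +1 — ok.

the ΔS = 0 rule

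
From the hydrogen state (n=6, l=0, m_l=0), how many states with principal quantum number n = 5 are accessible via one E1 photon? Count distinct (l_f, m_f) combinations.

E1 requires Δl = ±1, so l_f ∈ {-1, 1}; with 0 ≤ l_f ≤ n_f−1 = 4, the allowed l_f values are {1}.
For l_f = 1: m_f ∈ {m_i−1, m_i, m_i+1} ∩ [−1, 1] = {-1, 0, 1} → 3 states.
Total: 3.

3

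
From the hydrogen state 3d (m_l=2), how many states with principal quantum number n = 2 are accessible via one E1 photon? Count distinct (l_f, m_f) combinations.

E1 requires Δl = ±1, so l_f ∈ {1, 3}; with 0 ≤ l_f ≤ n_f−1 = 1, the allowed l_f values are {1}.
For l_f = 1: m_f ∈ {m_i−1, m_i, m_i+1} ∩ [−1, 1] = {1} → 1 state.
Total: 1.

1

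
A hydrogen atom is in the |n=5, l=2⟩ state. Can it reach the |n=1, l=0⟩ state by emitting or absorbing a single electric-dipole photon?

l: 2 → 0 (Δl = -2). Δl = ±1 ✗.
The transition is electric-dipole forbidden.

forbidden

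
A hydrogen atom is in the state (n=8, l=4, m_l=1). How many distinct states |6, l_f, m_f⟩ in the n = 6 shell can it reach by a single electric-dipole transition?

E1 requires Δl = ±1, so l_f ∈ {3, 5}; with 0 ≤ l_f ≤ n_f−1 = 5, the allowed l_f values are {3, 5}.
For l_f = 3: m_f ∈ {m_i−1, m_i, m_i+1} ∩ [−3, 3] = {0, 1, 2} → 3 states.
For l_f = 5: m_f ∈ {m_i−1, m_i, m_i+1} ∩ [−5, 5] = {0, 1, 2} → 3 states.
Total: 6.

6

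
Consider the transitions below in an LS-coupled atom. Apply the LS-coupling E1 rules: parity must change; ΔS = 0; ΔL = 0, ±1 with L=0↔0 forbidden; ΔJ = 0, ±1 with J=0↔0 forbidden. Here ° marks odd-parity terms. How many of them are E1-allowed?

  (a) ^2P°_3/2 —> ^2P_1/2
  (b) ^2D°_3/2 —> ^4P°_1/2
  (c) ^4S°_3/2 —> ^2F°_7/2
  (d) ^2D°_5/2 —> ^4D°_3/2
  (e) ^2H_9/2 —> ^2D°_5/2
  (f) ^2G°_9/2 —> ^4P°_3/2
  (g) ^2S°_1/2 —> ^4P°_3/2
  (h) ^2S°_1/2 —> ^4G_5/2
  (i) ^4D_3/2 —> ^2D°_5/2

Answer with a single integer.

(a) allowed
(b) forbidden (parity, ΔS fail)
(c) forbidden (parity, ΔS, ΔL, ΔJ fail)
(d) forbidden (parity, ΔS fail)
(e) forbidden (ΔL, ΔJ fail)
(f) forbidden (parity, ΔS, ΔL, ΔJ fail)
(g) forbidden (parity, ΔS fail)
(h) forbidden (ΔS, ΔL, ΔJ fail)
(i) forbidden (ΔS fails)
Total allowed: 1 of 9.

1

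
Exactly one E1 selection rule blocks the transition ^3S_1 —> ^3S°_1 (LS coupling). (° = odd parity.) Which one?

Reading off the term symbols: S 1→1, L 0→0, J 1→1, parity even→odd.
Parity must change: even → odd — passes.
ΔS = 0: S: 1 → 1 — passes.
ΔL = 0, ±1 (not L=0↔0): L: 0 → 0, ΔL = +0 — fails.
ΔJ = 0, ±1 (not J=0↔0): J: 1 → 1, ΔJ = +0 — passes.

the L=0 ↔ L=0 exclusion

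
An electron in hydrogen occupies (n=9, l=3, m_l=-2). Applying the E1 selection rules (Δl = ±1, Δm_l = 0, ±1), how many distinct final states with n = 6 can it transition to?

E1 requires Δl = ±1, so l_f ∈ {2, 4}; with 0 ≤ l_f ≤ n_f−1 = 5, the allowed l_f values are {2, 4}.
For l_f = 2: m_f ∈ {m_i−1, m_i, m_i+1} ∩ [−2, 2] = {-2, -1} → 2 states.
For l_f = 4: m_f ∈ {m_i−1, m_i, m_i+1} ∩ [−4, 4] = {-3, -2, -1} → 3 states.
Total: 5.

5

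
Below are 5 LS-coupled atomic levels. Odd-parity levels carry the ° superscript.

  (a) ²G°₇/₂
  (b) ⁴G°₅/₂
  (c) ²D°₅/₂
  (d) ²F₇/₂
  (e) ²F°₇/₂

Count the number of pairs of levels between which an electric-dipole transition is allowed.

(a)–(b): forbidden (parity, ΔS).
(a)–(c): forbidden (parity, ΔL).
(a)–(d): allowed.
(a)–(e): forbidden (parity).
(b)–(c): forbidden (parity, ΔS, ΔL).
(b)–(d): forbidden (ΔS).
(b)–(e): forbidden (parity, ΔS).
(c)–(d): allowed.
(c)–(e): forbidden (parity).
(d)–(e): allowed.
Allowed pairs: 3 of 10.

3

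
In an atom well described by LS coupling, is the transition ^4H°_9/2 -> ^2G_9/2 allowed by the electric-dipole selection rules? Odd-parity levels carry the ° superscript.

forbidden

Parity must change: odd → even — passes.
ΔJ = 0, ±1 (not J=0↔0): J: 9/2 → 9/2, ΔJ = +0 — passes.
ΔL = 0, ±1 (not L=0↔0): L: 5 → 4, ΔL = -1 — passes.
ΔS = 0: S: 3/2 → 1/2 — fails.
Rule(s) violated: ΔS.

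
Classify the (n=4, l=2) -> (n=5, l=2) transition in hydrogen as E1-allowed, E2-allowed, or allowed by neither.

E2

Δl = 2 − 2 = +0; l_i + l_f = 4.
E1 (Δl = ±1): not satisfied.
E2 (Δl = 0,±2, l_i+l_f ≥ 2): satisfied.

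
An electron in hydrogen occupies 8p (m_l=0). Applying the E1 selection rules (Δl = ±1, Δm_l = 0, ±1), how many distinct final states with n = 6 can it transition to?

4

E1 requires Δl = ±1, so l_f ∈ {0, 2}; with 0 ≤ l_f ≤ n_f−1 = 5, the allowed l_f values are {0, 2}.
For l_f = 0: m_f ∈ {m_i−1, m_i, m_i+1} ∩ [−0, 0] = {0} → 1 state.
For l_f = 2: m_f ∈ {m_i−1, m_i, m_i+1} ∩ [−2, 2] = {-1, 0, 1} → 3 states.
Total: 4.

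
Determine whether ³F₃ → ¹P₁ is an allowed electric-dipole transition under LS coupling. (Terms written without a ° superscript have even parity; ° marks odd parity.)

Parity must change: even → even — ✗.
ΔS = 0: S: 1 → 0 — ✗.
ΔL = 0, ±1 (not L=0↔0): L: 3 → 1, ΔL = -2 — ✗.
ΔJ = 0, ±1 (not J=0↔0): J: 3 → 1, ΔJ = -2 — ✗.
Rule(s) violated: parity, ΔS, ΔL, ΔJ.

forbidden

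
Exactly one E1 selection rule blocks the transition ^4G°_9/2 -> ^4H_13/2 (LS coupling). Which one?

Reading off the term symbols: S 3/2→3/2, L 4→5, J 9/2→13/2, parity odd→even.
Parity must change: odd → even — satisfied.
ΔS = 0: S: 3/2 → 3/2 — satisfied.
ΔL = 0, ±1 (not L=0↔0): L: 4 → 5, ΔL = +1 — satisfied.
ΔJ = 0, ±1 (not J=0↔0): J: 9/2 → 13/2, ΔJ = +2 — violated.

the ΔJ = 0, ±1 rule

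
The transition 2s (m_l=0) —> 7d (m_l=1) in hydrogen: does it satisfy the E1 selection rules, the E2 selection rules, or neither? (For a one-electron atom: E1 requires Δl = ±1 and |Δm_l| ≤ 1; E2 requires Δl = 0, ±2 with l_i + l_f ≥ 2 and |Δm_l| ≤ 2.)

Δl = 2 − 0 = +2; l_i + l_f = 2.
Δm_l = +1.
E1 (Δl = ±1, |Δm_l| ≤ 1): not satisfied.
E2 (Δl = 0,±2, l_i+l_f ≥ 2, |Δm_l| ≤ 2): satisfied.

E2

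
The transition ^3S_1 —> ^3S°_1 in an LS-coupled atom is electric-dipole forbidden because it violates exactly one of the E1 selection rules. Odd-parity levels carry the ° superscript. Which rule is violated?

Parity must change: even → odd — satisfied.
ΔJ = 0, ±1 (not J=0↔0): J: 1 → 1, ΔJ = +0 — satisfied.
ΔS = 0: S: 1 → 1 — satisfied.
ΔL = 0, ±1 (not L=0↔0): L: 0 → 0, ΔL = +0 — violated.

the L=0 ↔ L=0 exclusion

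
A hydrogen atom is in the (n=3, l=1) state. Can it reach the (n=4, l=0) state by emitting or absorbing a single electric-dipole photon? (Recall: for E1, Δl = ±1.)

Initial l = 1, final l = 0, so Δl = -1. E1 requires Δl = ±1: passes.
All E1 selection rules are satisfied.

allowed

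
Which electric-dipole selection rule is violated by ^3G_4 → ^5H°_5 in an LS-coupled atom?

Initial level: S=1, L=4, J=4, parity even. Final level: S=2, L=5, J=5, parity odd.
Parity must change: even → odd — ok.
ΔS = 0: S: 1 → 2 — fails.
ΔL = 0, ±1 (not L=0↔0): L: 4 → 5, ΔL = +1 — ok.
ΔJ = 0, ±1 (not J=0↔0): J: 4 → 5, ΔJ = +1 — ok.

the ΔS = 0 rule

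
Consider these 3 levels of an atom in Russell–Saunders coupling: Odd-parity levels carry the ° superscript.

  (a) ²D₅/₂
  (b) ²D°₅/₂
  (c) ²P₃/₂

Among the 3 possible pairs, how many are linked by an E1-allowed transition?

(a)–(b): allowed.
(a)–(c): forbidden (parity).
(b)–(c): allowed.
Allowed pairs: 2 of 3.

2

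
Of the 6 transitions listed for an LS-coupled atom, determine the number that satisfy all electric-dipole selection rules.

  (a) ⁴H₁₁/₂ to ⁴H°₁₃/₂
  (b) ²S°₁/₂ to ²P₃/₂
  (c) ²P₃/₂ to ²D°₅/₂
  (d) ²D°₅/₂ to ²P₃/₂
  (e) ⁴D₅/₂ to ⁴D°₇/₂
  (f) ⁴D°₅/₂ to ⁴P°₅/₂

(a) allowed
(b) allowed
(c) allowed
(d) allowed
(e) allowed
(f) forbidden (parity fails)
Total allowed: 5 of 6.

5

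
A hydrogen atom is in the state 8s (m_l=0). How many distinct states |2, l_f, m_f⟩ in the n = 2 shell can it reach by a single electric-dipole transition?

E1 requires Δl = ±1, so l_f ∈ {-1, 1}; with 0 ≤ l_f ≤ n_f−1 = 1, the allowed l_f values are {1}.
For l_f = 1: m_f ∈ {m_i−1, m_i, m_i+1} ∩ [−1, 1] = {-1, 0, 1} → 3 states.
Total: 3.

3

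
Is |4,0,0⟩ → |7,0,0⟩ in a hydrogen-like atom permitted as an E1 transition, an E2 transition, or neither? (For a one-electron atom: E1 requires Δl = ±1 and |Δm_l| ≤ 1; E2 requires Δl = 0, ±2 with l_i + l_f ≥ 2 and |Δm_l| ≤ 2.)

Δl = 0 − 0 = +0; l_i + l_f = 0.
Δm_l = +0.
E1 (Δl = ±1, |Δm_l| ≤ 1): not satisfied.
E2 (Δl = 0,±2, l_i+l_f ≥ 2, |Δm_l| ≤ 2): not satisfied.

neither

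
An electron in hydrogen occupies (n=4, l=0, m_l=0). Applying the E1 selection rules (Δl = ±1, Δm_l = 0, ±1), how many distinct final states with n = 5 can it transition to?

E1 requires Δl = ±1, so l_f ∈ {-1, 1}; with 0 ≤ l_f ≤ n_f−1 = 4, the allowed l_f values are {1}.
For l_f = 1: m_f ∈ {m_i−1, m_i, m_i+1} ∩ [−1, 1] = {-1, 0, 1} → 3 states.
Total: 3.

3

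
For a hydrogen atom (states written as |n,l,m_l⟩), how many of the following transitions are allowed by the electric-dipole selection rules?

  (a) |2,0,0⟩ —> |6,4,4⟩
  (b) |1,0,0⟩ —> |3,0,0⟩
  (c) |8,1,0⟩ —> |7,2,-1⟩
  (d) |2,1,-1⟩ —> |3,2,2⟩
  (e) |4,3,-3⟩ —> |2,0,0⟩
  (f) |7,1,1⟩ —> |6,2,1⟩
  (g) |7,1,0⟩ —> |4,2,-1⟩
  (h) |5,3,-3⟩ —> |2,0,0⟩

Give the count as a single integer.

(a) forbidden — Δl = +4 (E1 requires Δl = ±1); Δm_l = +4 (E1 requires Δm_l = 0, ±1)
(b) forbidden — Δl = +0 (E1 requires Δl = ±1)
(c) allowed
(d) forbidden — Δm_l = +3 (E1 requires Δm_l = 0, ±1)
(e) forbidden — Δl = -3 (E1 requires Δl = ±1); Δm_l = +3 (E1 requires Δm_l = 0, ±1)
(f) allowed
(g) allowed
(h) forbidden — Δl = -3 (E1 requires Δl = ±1); Δm_l = +3 (E1 requires Δm_l = 0, ±1)
Total allowed: 3 of 8.

3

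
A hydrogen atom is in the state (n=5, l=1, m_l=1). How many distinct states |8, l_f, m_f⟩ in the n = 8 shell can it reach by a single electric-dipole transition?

E1 requires Δl = ±1, so l_f ∈ {0, 2}; with 0 ≤ l_f ≤ n_f−1 = 7, the allowed l_f values are {0, 2}.
For l_f = 0: m_f ∈ {m_i−1, m_i, m_i+1} ∩ [−0, 0] = {0} → 1 state.
For l_f = 2: m_f ∈ {m_i−1, m_i, m_i+1} ∩ [−2, 2] = {0, 1, 2} → 3 states.
Total: 4.

4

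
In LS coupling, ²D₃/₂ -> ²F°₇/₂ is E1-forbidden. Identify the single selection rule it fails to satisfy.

the ΔJ = 0, ±1 rule

Initial level: S=1/2, L=2, J=3/2, parity even. Final level: S=1/2, L=3, J=7/2, parity odd.
Parity must change: even → odd — passes.
ΔS = 0: S: 1/2 → 1/2 — passes.
ΔL = 0, ±1 (not L=0↔0): L: 2 → 3, ΔL = +1 — passes.
ΔJ = 0, ±1 (not J=0↔0): J: 3/2 → 7/2, ΔJ = +2 — fails.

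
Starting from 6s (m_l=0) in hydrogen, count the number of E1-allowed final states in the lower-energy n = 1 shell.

E1 requires l_f ∈ {-1, 1}, but neither lies in [0, 0], so no final state is reachable.
Total: 0.

0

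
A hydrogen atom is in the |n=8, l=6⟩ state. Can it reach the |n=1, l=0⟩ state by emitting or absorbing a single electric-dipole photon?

Initial l = 6, final l = 0, so Δl = -6. E1 requires Δl = ±1: fails.
The transition is electric-dipole forbidden.

forbidden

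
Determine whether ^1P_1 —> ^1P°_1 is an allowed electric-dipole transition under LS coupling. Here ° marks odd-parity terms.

ΔJ = 0, ±1 (not J=0↔0): J: 1 → 1, ΔJ = +0 — ok.
ΔL = 0, ±1 (not L=0↔0): L: 1 → 1, ΔL = +0 — ok.
ΔS = 0: S: 0 → 0 — ok.
Parity must change: even → odd — ok.
All four E1 rules are satisfied.

allowed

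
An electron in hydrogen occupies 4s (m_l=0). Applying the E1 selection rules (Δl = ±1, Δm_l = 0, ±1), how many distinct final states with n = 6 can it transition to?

3

E1 requires Δl = ±1, so l_f ∈ {-1, 1}; with 0 ≤ l_f ≤ n_f−1 = 5, the allowed l_f values are {1}.
For l_f = 1: m_f ∈ {m_i−1, m_i, m_i+1} ∩ [−1, 1] = {-1, 0, 1} → 3 states.
Total: 3.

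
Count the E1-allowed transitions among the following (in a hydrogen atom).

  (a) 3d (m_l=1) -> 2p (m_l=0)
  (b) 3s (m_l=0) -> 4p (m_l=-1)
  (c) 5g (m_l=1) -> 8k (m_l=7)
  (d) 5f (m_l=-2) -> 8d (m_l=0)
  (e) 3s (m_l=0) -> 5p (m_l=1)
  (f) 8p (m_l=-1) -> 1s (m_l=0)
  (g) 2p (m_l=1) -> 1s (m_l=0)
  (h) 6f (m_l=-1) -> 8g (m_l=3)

(a) allowed
(b) allowed
(c) forbidden — Δl = +3 (E1 requires Δl = ±1); Δm_l = +6 (E1 requires Δm_l = 0, ±1)
(d) forbidden — Δm_l = +2 (E1 requires Δm_l = 0, ±1)
(e) allowed
(f) allowed
(g) allowed
(h) forbidden — Δm_l = +4 (E1 requires Δm_l = 0, ±1)
Total allowed: 5 of 8.

5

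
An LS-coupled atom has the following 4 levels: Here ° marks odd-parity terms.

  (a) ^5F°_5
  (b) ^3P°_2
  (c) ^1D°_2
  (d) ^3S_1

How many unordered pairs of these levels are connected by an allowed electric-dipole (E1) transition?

(a)–(b): forbidden (parity, ΔS, ΔL, ΔJ).
(a)–(c): forbidden (parity, ΔS, ΔJ).
(a)–(d): forbidden (ΔS, ΔL, ΔJ).
(b)–(c): forbidden (parity, ΔS).
(b)–(d): allowed.
(c)–(d): forbidden (ΔS, ΔL).
Allowed pairs: 1 of 6.

1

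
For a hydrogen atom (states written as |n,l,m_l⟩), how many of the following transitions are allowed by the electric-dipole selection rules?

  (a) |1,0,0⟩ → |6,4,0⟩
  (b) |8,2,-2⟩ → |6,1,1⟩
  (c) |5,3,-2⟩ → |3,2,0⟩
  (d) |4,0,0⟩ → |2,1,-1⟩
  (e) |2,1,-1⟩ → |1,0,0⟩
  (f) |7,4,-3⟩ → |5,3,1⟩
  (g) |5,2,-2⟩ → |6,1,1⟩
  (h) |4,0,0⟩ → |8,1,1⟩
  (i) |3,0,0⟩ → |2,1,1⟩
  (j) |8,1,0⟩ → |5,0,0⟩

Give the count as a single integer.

5

(a) forbidden — Δl = +4 (E1 requires Δl = ±1)
(b) forbidden — Δm_l = +3 (E1 requires Δm_l = 0, ±1)
(c) forbidden — Δm_l = +2 (E1 requires Δm_l = 0, ±1)
(d) allowed
(e) allowed
(f) forbidden — Δm_l = +4 (E1 requires Δm_l = 0, ±1)
(g) forbidden — Δm_l = +3 (E1 requires Δm_l = 0, ±1)
(h) allowed
(i) allowed
(j) allowed
Total allowed: 5 of 10.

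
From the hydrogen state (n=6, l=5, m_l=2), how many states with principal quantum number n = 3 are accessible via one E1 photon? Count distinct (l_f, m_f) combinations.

0

E1 requires l_f ∈ {4, 6}, but neither lies in [0, 2], so no final state is reachable.
Total: 0.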